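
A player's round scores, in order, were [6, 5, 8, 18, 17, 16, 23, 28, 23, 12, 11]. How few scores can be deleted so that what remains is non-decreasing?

Fewest deletions = n − (longest non-decreasing subsequence).
i:      1  2  3  4  5  6  7  8  9 10 11
a[i]:   6  5  8 18 17 16 23 28 23 12 11
dp:     1  1  2  3  3  3  4  5  5  3  3
max dp = 5, so deletions = 11 − 5 = 6.

6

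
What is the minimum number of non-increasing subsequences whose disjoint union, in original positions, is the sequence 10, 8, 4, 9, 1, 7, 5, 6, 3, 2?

3

Place each on the leftmost legal pile:
10 → new pile 1 (tops now [10])
8 → pile 1 (tops now [8])
4 → pile 1 (tops now [4])
9 → new pile 2 (tops now [4, 9])
1 → pile 1 (tops now [1, 9])
7 → pile 2 (tops now [1, 7])
5 → pile 2 (tops now [1, 5])
6 → new pile 3 (tops now [1, 5, 6])
3 → pile 2 (tops now [1, 3, 6])
2 → pile 2 (tops now [1, 2, 6])
Three piles.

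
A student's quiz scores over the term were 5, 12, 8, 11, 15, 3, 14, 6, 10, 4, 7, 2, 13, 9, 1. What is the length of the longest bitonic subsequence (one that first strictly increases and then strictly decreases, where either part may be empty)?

9

inc[i] = longest strictly increasing subsequence ending at i; dec[i] = longest strictly decreasing subsequence starting at i:
i:      1  2  3  4  5  6  7  8  9 10 11 12 13 14 15
a[i]:   5 12  8 11 15  3 14  6 10  4  7  2 13  9  1
inc:    1  2  2  3  4  1  4  2  3  2  3  1  4  4  1
dec:    4  6  5  5  6  3  5  4  4  3  3  2  3  2  1
Best peak at i=5 (value 15): inc=4, dec=6, length 4+6−1 = 9.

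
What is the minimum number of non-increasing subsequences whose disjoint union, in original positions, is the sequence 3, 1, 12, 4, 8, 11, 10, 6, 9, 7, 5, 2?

The minimum number of non-increasing subsequences covering a sequence equals the length of its longest strictly increasing subsequence.
LIS length is 4 (e.g. 3, 4, 8, 11), so 4 piles are needed.

4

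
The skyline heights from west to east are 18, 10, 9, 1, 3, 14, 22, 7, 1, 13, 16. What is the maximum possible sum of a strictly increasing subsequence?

Let S[i] be the best sum of a strictly increasing subsequence ending at i:
i:      1  2  3  4  5  6  7  8  9 10 11
a[i]:  18 10  9  1  3 14 22  7  1 13 16
S:     18 10  9  1  4 24 46 11  1 24 40
Maximum is 46 (e.g. 10 + 14 + 22).

46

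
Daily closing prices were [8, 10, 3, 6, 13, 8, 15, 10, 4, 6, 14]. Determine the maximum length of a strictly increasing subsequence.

5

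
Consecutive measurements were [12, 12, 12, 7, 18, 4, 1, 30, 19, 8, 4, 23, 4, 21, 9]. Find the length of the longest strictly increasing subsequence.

4

Let dp[i] be the length of the longest such subsequence ending at index i:
i:      1  2  3  4  5  6  7  8  9 10 11 12 13 14 15
a[i]:  12 12 12  7 18  4  1 30 19  8  4 23  4 21  9
dp:     1  1  1  1  2  1  1  3  3  2  2  4  2  4  3
Maximum dp value is 4.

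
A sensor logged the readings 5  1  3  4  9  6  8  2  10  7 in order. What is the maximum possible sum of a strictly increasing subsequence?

Let S[i] be the best sum of a strictly increasing subsequence ending at i:
i:      1  2  3  4  5  6  7  8  9 10
a[i]:   5  1  3  4  9  6  8  2 10  7
S:      5  1  4  8 17 14 22  3 32 21
Maximum is 32 (e.g. 1 + 3 + 4 + 6 + 8 + 10).

32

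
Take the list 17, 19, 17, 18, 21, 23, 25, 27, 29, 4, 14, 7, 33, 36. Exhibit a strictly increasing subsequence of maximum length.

Patience tails give the LIS length; then backtrack through the dp parents:
17 → extends → [17]
19 → extends → [17, 19]
17 → already a tail → [17, 19]
18 → replaces 19 → [17, 18]
21 → extends → [17, 18, 21]
23 → extends → [17, 18, 21, 23]
25 → extends → [17, 18, 21, 23, 25]
27 → extends → [17, 18, 21, 23, 25, 27]
29 → extends → [17, 18, 21, 23, 25, 27, 29]
4 → replaces 17 → [4, 18, 21, 23, 25, 27, 29]
14 → replaces 18 → [4, 14, 21, 23, 25, 27, 29]
7 → replaces 14 → [4, 7, 21, 23, 25, 27, 29]
33 → extends → [4, 7, 21, 23, 25, 27, 29, 33]
36 → extends → [4, 7, 21, 23, 25, 27, 29, 33, 36]
Length 9; one witness is 17, 19, 21, 23, 25, 27, 29, 33, 36.

17, 19, 21, 23, 25, 27, 29, 33, 36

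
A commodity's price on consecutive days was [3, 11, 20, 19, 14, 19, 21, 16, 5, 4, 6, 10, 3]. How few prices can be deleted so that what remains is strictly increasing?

Fewest deletions = n − (longest strictly increasing subsequence).
i:      1  2  3  4  5  6  7  8  9 10 11 12 13
a[i]:   3 11 20 19 14 19 21 16  5  4  6 10  3
dp:     1  2  3  3  3  4  5  4  2  2  3  4  1
max dp = 5, so deletions = 13 − 5 = 8.

8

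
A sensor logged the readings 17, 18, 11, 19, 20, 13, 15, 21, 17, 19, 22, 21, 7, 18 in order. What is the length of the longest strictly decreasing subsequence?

3

Negate each value so 'decreasing' becomes 'increasing', then run patience tails on the negated sequence:
-17 → extends → [-17]
-18 → replaces -17 → [-18]
-11 → extends → [-18, -11]
-19 → replaces -18 → [-19, -11]
-20 → replaces -19 → [-20, -11]
-13 → replaces -11 → [-20, -13]
-15 → replaces -13 → [-20, -15]
-21 → replaces -20 → [-21, -15]
-17 → replaces -15 → [-21, -17]
-19 → replaces -17 → [-21, -19]
-22 → replaces -21 → [-22, -19]
-21 → replaces -19 → [-22, -21]
-7 → extends → [-22, -21, -7]
-18 → replaces -7 → [-22, -21, -18]
Three tails, so the longest strictly decreasing subsequence of the original has length 3.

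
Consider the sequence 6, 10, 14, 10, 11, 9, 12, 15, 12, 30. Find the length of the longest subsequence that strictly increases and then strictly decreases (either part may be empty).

inc[i] = longest strictly increasing subsequence ending at i; dec[i] = longest strictly decreasing subsequence starting at i:
i:      1  2  3  4  5  6  7  8  9 10
a[i]:   6 10 14 10 11  9 12 15 12 30
inc:    1  2  3  2  3  2  4  5  4  6
dec:    1  2  3  2  2  1  1  2  1  1
Best peak at i=8 (value 15): inc=5, dec=2, length 5+2−1 = 6.

6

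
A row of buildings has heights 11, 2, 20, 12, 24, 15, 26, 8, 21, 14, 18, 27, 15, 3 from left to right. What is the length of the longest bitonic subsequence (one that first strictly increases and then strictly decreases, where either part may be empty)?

8

inc[i] = longest strictly increasing subsequence ending at i; dec[i] = longest strictly decreasing subsequence starting at i:
i:      1  2  3  4  5  6  7  8  9 10 11 12 13 14
a[i]:  11  2 20 12 24 15 26  8 21 14 18 27 15  3
inc:    1  1  2  2  3  3  4  2  4  3  4  5  4  2
dec:    3  1  4  3  5  3  5  2  4  2  3  3  2  1
Best peak at i=7 (value 26): inc=4, dec=5, length 4+5−1 = 8.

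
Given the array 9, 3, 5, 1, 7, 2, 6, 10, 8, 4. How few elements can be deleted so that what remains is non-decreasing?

Fewest deletions = n − (longest non-decreasing subsequence).
Patience tails:
9 → extends → [9]
3 → replaces 9 → [3]
5 → extends → [3, 5]
1 → replaces 3 → [1, 5]
7 → extends → [1, 5, 7]
2 → replaces 5 → [1, 2, 7]
6 → replaces 7 → [1, 2, 6]
10 → extends → [1, 2, 6, 10]
8 → replaces 10 → [1, 2, 6, 8]
4 → replaces 6 → [1, 2, 4, 8]
Longest non-decreasing subsequence has length 4, so deletions = 10 − 4 = 6.

6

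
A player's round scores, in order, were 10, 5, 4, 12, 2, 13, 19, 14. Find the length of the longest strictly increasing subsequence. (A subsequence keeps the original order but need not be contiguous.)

Let dp[i] be the length of the longest such subsequence ending at index i:
i:      1  2  3  4  5  6  7  8
a[i]:  10  5  4 12  2 13 19 14
dp:     1  1  1  2  1  3  4  4
Maximum dp value is 4.

4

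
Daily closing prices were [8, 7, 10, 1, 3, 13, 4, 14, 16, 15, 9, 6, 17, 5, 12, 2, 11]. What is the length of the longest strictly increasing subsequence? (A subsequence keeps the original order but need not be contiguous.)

Let dp[i] be the length of the longest such subsequence ending at index i:
i:      1  2  3  4  5  6  7  8  9 10 11 12 13 14 15 16 17
a[i]:   8  7 10  1  3 13  4 14 16 15  9  6 17  5 12  2 11
dp:     1  1  2  1  2  3  3  4  5  5  4  4  6  4  5  2  5
Maximum dp value is 6.

6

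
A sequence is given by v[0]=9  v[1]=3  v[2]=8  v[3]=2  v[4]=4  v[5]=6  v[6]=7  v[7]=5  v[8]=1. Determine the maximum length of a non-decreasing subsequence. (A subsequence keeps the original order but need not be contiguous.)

Let dp[i] be the length of the longest such subsequence ending at index i:
i:     0 1 2 3 4 5 6 7 8
v[i]:  9 3 8 2 4 6 7 5 1
dp:    1 1 2 1 2 3 4 3 1
Maximum dp value is 4.

4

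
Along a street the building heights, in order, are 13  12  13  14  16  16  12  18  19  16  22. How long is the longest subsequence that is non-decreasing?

Track the smallest tail for each achievable length (allowing ties):
13 → extends → [13]
12 → replaces 13 → [12]
13 → extends → [12, 13]
14 → extends → [12, 13, 14]
16 → extends → [12, 13, 14, 16]
16 → extends → [12, 13, 14, 16, 16]
12 → replaces 13 → [12, 12, 14, 16, 16]
18 → extends → [12, 12, 14, 16, 16, 18]
19 → extends → [12, 12, 14, 16, 16, 18, 19]
16 → replaces 18 → [12, 12, 14, 16, 16, 16, 19]
22 → extends → [12, 12, 14, 16, 16, 16, 19, 22]
Eight tails, so the longest non-decreasing subsequence has length 8 (e.g. 13, 13, 14, 16, 16, 18, 19, 22).

8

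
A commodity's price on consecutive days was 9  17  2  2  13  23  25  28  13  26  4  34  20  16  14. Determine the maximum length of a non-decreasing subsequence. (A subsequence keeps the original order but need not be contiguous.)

7

Let dp[i] be the length of the longest such subsequence ending at index i:
i:      1  2  3  4  5  6  7  8  9 10 11 12 13 14 15
a[i]:   9 17  2  2 13 23 25 28 13 26  4 34 20 16 14
dp:     1  2  1  2  3  4  5  6  4  6  3  7  5  5  5
Maximum dp value is 7.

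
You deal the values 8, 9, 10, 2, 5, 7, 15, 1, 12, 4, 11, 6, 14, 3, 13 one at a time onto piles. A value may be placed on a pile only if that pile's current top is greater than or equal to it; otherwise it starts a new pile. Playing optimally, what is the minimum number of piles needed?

5

The minimum number of non-increasing subsequences covering a sequence equals the length of its longest strictly increasing subsequence.
LIS length is 5 (e.g. 8, 9, 10, 12, 14), so 5 piles are needed.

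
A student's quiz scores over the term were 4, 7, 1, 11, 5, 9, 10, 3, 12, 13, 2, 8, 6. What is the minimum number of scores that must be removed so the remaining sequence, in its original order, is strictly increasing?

Fewest deletions = n − (longest strictly increasing subsequence).
Patience tails:
4 → extends → [4]
7 → extends → [4, 7]
1 → replaces 4 → [1, 7]
11 → extends → [1, 7, 11]
5 → replaces 7 → [1, 5, 11]
9 → replaces 11 → [1, 5, 9]
10 → extends → [1, 5, 9, 10]
3 → replaces 5 → [1, 3, 9, 10]
12 → extends → [1, 3, 9, 10, 12]
13 → extends → [1, 3, 9, 10, 12, 13]
2 → replaces 3 → [1, 2, 9, 10, 12, 13]
8 → replaces 9 → [1, 2, 8, 10, 12, 13]
6 → replaces 8 → [1, 2, 6, 10, 12, 13]
Longest strictly increasing subsequence has length 6, so deletions = 13 − 6 = 7.

7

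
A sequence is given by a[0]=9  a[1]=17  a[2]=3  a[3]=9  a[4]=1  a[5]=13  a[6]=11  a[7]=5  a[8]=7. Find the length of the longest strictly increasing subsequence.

Let dp[i] be the length of the longest such subsequence ending at index i:
i:      0  1  2  3  4  5  6  7  8
a[i]:   9 17  3  9  1 13 11  5  7
dp:     1  2  1  2  1  3  3  2  3
Maximum dp value is 3.

3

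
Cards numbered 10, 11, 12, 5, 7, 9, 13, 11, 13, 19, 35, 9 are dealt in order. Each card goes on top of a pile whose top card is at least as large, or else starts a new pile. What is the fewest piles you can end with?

Place each on the leftmost legal pile:
10 → new pile 1 (tops now [10])
11 → new pile 2 (tops now [10, 11])
12 → new pile 3 (tops now [10, 11, 12])
5 → pile 1 (tops now [5, 11, 12])
7 → pile 2 (tops now [5, 7, 12])
9 → pile 3 (tops now [5, 7, 9])
13 → new pile 4 (tops now [5, 7, 9, 13])
11 → pile 4 (tops now [5, 7, 9, 11])
13 → new pile 5 (tops now [5, 7, 9, 11, 13])
19 → new pile 6 (tops now [5, 7, 9, 11, 13, 19])
35 → new pile 7 (tops now [5, 7, 9, 11, 13, 19, 35])
9 → pile 3 (tops now [5, 7, 9, 11, 13, 19, 35])
Seven piles.

7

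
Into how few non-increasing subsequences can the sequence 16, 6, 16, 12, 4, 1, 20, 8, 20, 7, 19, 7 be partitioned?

3

Place each on the leftmost legal pile:
16 → new pile 1 (tops now [16])
6 → pile 1 (tops now [6])
16 → new pile 2 (tops now [6, 16])
12 → pile 2 (tops now [6, 12])
4 → pile 1 (tops now [4, 12])
1 → pile 1 (tops now [1, 12])
20 → new pile 3 (tops now [1, 12, 20])
8 → pile 2 (tops now [1, 8, 20])
20 → pile 3 (tops now [1, 8, 20])
7 → pile 2 (tops now [1, 7, 20])
19 → pile 3 (tops now [1, 7, 19])
7 → pile 2 (tops now [1, 7, 19])
Three piles.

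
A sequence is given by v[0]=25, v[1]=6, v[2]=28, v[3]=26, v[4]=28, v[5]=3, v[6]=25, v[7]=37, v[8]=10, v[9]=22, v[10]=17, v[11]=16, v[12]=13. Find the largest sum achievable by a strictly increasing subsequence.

116

Let S[i] be the best sum of a strictly increasing subsequence ending at i:
i:       0   1   2   3   4   5   6   7   8   9  10  11  12
v[i]:   25   6  28  26  28   3  25  37  10  22  17  16  13
S:      25   6  53  51  79   3  31 116  16  38  33  32  29
Maximum is 116 (e.g. 25 + 26 + 28 + 37).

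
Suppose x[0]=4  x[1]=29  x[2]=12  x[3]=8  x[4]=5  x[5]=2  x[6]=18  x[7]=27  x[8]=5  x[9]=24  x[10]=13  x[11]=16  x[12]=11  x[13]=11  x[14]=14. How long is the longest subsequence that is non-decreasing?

6

Let dp[i] be the length of the longest such subsequence ending at index i:
i:      0  1  2  3  4  5  6  7  8  9 10 11 12 13 14
x[i]:   4 29 12  8  5  2 18 27  5 24 13 16 11 11 14
dp:     1  2  2  2  2  1  3  4  3  4  4  5  4  5  6
Maximum dp value is 6.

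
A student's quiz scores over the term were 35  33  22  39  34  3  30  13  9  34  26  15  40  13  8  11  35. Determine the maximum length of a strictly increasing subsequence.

Track the smallest tail for each achievable length (strict):
35 → extends → [35]
33 → replaces 35 → [33]
22 → replaces 33 → [22]
39 → extends → [22, 39]
34 → replaces 39 → [22, 34]
3 → replaces 22 → [3, 34]
30 → replaces 34 → [3, 30]
13 → replaces 30 → [3, 13]
9 → replaces 13 → [3, 9]
34 → extends → [3, 9, 34]
26 → replaces 34 → [3, 9, 26]
15 → replaces 26 → [3, 9, 15]
40 → extends → [3, 9, 15, 40]
13 → replaces 15 → [3, 9, 13, 40]
8 → replaces 9 → [3, 8, 13, 40]
11 → replaces 13 → [3, 8, 11, 40]
35 → replaces 40 → [3, 8, 11, 35]
Four tails, so the longest strictly increasing subsequence has length 4 (e.g. 22, 30, 34, 40).

4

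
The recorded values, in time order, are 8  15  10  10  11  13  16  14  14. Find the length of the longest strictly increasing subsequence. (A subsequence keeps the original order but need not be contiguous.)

5

Track the smallest tail for each achievable length (strict):
8 → extends → [8]
15 → extends → [8, 15]
10 → replaces 15 → [8, 10]
10 → already a tail → [8, 10]
11 → extends → [8, 10, 11]
13 → extends → [8, 10, 11, 13]
16 → extends → [8, 10, 11, 13, 16]
14 → replaces 16 → [8, 10, 11, 13, 14]
14 → already a tail → [8, 10, 11, 13, 14]
Five tails, so the longest strictly increasing subsequence has length 5 (e.g. 8, 10, 11, 13, 16).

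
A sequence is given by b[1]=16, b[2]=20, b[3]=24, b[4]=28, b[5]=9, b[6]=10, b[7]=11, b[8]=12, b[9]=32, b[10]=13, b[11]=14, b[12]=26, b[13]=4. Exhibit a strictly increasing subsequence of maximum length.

Patience tails give the LIS length; then backtrack through the dp parents:
16 → extends → [16]
20 → extends → [16, 20]
24 → extends → [16, 20, 24]
28 → extends → [16, 20, 24, 28]
9 → replaces 16 → [9, 20, 24, 28]
10 → replaces 20 → [9, 10, 24, 28]
11 → replaces 24 → [9, 10, 11, 28]
12 → replaces 28 → [9, 10, 11, 12]
32 → extends → [9, 10, 11, 12, 32]
13 → replaces 32 → [9, 10, 11, 12, 13]
14 → extends → [9, 10, 11, 12, 13, 14]
26 → extends → [9, 10, 11, 12, 13, 14, 26]
4 → replaces 9 → [4, 10, 11, 12, 13, 14, 26]
Length 7; one witness is 9, 10, 11, 12, 13, 14, 26.

9, 10, 11, 12, 13, 14, 26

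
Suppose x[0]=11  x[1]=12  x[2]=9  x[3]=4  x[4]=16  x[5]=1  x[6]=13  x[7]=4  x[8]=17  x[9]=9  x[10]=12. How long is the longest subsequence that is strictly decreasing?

Negate each value so 'decreasing' becomes 'increasing', then run patience tails on the negated sequence:
-11 → extends → [-11]
-12 → replaces -11 → [-12]
-9 → extends → [-12, -9]
-4 → extends → [-12, -9, -4]
-16 → replaces -12 → [-16, -9, -4]
-1 → extends → [-16, -9, -4, -1]
-13 → replaces -9 → [-16, -13, -4, -1]
-4 → already a tail → [-16, -13, -4, -1]
-17 → replaces -16 → [-17, -13, -4, -1]
-9 → replaces -4 → [-17, -13, -9, -1]
-12 → replaces -9 → [-17, -13, -12, -1]
Four tails, so the longest strictly decreasing subsequence of the original has length 4.

4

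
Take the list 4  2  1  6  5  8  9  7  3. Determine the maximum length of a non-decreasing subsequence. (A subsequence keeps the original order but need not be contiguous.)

4

Let dp[i] be the length of the longest such subsequence ending at index i:
i:     1 2 3 4 5 6 7 8 9
a[i]:  4 2 1 6 5 8 9 7 3
dp:    1 1 1 2 2 3 4 3 2
Maximum dp value is 4.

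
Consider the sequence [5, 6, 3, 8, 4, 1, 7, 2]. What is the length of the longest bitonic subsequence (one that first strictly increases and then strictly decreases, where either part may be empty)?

inc[i] = longest strictly increasing subsequence ending at i; dec[i] = longest strictly decreasing subsequence starting at i:
i:     1 2 3 4 5 6 7 8
a[i]:  5 6 3 8 4 1 7 2
inc:   1 2 1 3 2 1 3 2
dec:   3 3 2 3 2 1 2 1
Best peak at i=4 (value 8): inc=3, dec=3, length 3+3−1 = 5.

5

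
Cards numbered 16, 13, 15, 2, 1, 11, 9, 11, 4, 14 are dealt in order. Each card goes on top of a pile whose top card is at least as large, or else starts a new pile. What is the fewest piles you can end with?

4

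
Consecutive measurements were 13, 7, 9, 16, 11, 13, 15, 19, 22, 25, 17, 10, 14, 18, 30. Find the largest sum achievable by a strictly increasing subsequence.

Let S[i] be the best sum of a strictly increasing subsequence ending at i:
i:       1   2   3   4   5   6   7   8   9  10  11  12  13  14  15
a[i]:   13   7   9  16  11  13  15  19  22  25  17  10  14  18  30
S:      13   7  16  32  27  40  55  74  96 121  72  26  54  90 151
Maximum is 151 (e.g. 7 + 9 + 11 + 13 + 15 + 19 + 22 + 25 + 30).

151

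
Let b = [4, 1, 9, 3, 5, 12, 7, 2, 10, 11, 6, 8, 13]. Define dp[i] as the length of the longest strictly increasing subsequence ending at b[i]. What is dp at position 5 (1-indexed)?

dp[i] = 1 + max{dp[j] : j<i, b[j]<b[i]} (or 1 if no such j):
i:      1  2  3  4  5  6  7  8  9 10 11 12 13
b[i]:   4  1  9  3  5 12  7  2 10 11  6  8 13
dp:     1  1  2  2  3  4  4  2  5  6  4  5  7
At index 5 the value is 3.

3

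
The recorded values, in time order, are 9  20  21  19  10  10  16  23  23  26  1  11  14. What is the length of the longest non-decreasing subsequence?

Let dp[i] be the length of the longest such subsequence ending at index i:
i:      1  2  3  4  5  6  7  8  9 10 11 12 13
a[i]:   9 20 21 19 10 10 16 23 23 26  1 11 14
dp:     1  2  3  2  2  3  4  5  6  7  1  4  5
Maximum dp value is 7.

7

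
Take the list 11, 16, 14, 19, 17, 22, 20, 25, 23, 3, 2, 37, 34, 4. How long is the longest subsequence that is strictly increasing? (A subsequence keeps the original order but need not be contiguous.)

6

Track the smallest tail for each achievable length (strict):
11 → extends → [11]
16 → extends → [11, 16]
14 → replaces 16 → [11, 14]
19 → extends → [11, 14, 19]
17 → replaces 19 → [11, 14, 17]
22 → extends → [11, 14, 17, 22]
20 → replaces 22 → [11, 14, 17, 20]
25 → extends → [11, 14, 17, 20, 25]
23 → replaces 25 → [11, 14, 17, 20, 23]
3 → replaces 11 → [3, 14, 17, 20, 23]
2 → replaces 3 → [2, 14, 17, 20, 23]
37 → extends → [2, 14, 17, 20, 23, 37]
34 → replaces 37 → [2, 14, 17, 20, 23, 34]
4 → replaces 14 → [2, 4, 17, 20, 23, 34]
Six tails, so the longest strictly increasing subsequence has length 6 (e.g. 11, 16, 19, 22, 25, 37).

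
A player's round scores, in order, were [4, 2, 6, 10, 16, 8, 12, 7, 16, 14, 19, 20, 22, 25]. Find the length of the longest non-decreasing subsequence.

9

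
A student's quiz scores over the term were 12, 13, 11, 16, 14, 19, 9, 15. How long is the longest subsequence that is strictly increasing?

4

Track the smallest tail for each achievable length (strict):
12 → extends → [12]
13 → extends → [12, 13]
11 → replaces 12 → [11, 13]
16 → extends → [11, 13, 16]
14 → replaces 16 → [11, 13, 14]
19 → extends → [11, 13, 14, 19]
9 → replaces 11 → [9, 13, 14, 19]
15 → replaces 19 → [9, 13, 14, 15]
Four tails, so the longest strictly increasing subsequence has length 4 (e.g. 12, 13, 16, 19).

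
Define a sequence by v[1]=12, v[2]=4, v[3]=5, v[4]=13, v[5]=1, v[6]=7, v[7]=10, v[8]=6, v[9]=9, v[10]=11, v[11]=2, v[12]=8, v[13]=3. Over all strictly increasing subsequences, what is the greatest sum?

37

Let S[i] be the best sum of a strictly increasing subsequence ending at i:
i:      1  2  3  4  5  6  7  8  9 10 11 12 13
v[i]:  12  4  5 13  1  7 10  6  9 11  2  8  3
S:     12  4  9 25  1 16 26 15 25 37  3 24  6
Maximum is 37 (e.g. 4 + 5 + 7 + 10 + 11).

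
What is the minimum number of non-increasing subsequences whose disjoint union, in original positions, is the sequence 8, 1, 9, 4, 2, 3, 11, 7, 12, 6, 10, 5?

The minimum number of non-increasing subsequences covering a sequence equals the length of its longest strictly increasing subsequence.
LIS length is 5 (e.g. 1, 2, 3, 11, 12), so 5 piles are needed.

5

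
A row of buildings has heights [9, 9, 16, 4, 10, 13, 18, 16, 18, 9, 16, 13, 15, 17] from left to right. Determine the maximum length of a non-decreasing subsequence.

7

Track the smallest tail for each achievable length (allowing ties):
9 → extends → [9]
9 → extends → [9, 9]
16 → extends → [9, 9, 16]
4 → replaces 9 → [4, 9, 16]
10 → replaces 16 → [4, 9, 10]
13 → extends → [4, 9, 10, 13]
18 → extends → [4, 9, 10, 13, 18]
16 → replaces 18 → [4, 9, 10, 13, 16]
18 → extends → [4, 9, 10, 13, 16, 18]
9 → replaces 10 → [4, 9, 9, 13, 16, 18]
16 → replaces 18 → [4, 9, 9, 13, 16, 16]
13 → replaces 16 → [4, 9, 9, 13, 13, 16]
15 → replaces 16 → [4, 9, 9, 13, 13, 15]
17 → extends → [4, 9, 9, 13, 13, 15, 17]
Seven tails, so the longest non-decreasing subsequence has length 7 (e.g. 9, 9, 10, 13, 16, 16, 17).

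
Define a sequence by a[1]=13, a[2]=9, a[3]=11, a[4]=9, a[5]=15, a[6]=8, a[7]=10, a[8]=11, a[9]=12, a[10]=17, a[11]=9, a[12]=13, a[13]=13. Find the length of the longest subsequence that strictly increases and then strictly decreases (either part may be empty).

inc[i] = longest strictly increasing subsequence ending at i; dec[i] = longest strictly decreasing subsequence starting at i:
i:      1  2  3  4  5  6  7  8  9 10 11 12 13
a[i]:  13  9 11  9 15  8 10 11 12 17  9 13 13
inc:    1  1  2  1  3  1  2  3  4  5  2  5  5
dec:    4  2  3  2  3  1  2  2  2  2  1  1  1
Best peak at i=10 (value 17): inc=5, dec=2, length 5+2−1 = 6.

6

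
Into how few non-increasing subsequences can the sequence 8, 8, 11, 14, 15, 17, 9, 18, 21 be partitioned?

7

Place each on the leftmost legal pile:
8 → new pile 1 (tops now [8])
8 → pile 1 (tops now [8])
11 → new pile 2 (tops now [8, 11])
14 → new pile 3 (tops now [8, 11, 14])
15 → new pile 4 (tops now [8, 11, 14, 15])
17 → new pile 5 (tops now [8, 11, 14, 15, 17])
9 → pile 2 (tops now [8, 9, 14, 15, 17])
18 → new pile 6 (tops now [8, 9, 14, 15, 17, 18])
21 → new pile 7 (tops now [8, 9, 14, 15, 17, 18, 21])
Seven piles.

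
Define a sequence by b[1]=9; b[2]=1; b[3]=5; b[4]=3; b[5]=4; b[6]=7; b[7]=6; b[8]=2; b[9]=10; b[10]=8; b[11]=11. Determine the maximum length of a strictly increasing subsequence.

6

Track the smallest tail for each achievable length (strict):
9 → extends → [9]
1 → replaces 9 → [1]
5 → extends → [1, 5]
3 → replaces 5 → [1, 3]
4 → extends → [1, 3, 4]
7 → extends → [1, 3, 4, 7]
6 → replaces 7 → [1, 3, 4, 6]
2 → replaces 3 → [1, 2, 4, 6]
10 → extends → [1, 2, 4, 6, 10]
8 → replaces 10 → [1, 2, 4, 6, 8]
11 → extends → [1, 2, 4, 6, 8, 11]
Six tails, so the longest strictly increasing subsequence has length 6 (e.g. 1, 3, 4, 7, 10, 11).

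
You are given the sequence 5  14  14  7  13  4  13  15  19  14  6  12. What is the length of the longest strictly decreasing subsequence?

Negate each value so 'decreasing' becomes 'increasing', then run patience tails on the negated sequence:
-5 → extends → [-5]
-14 → replaces -5 → [-14]
-14 → already a tail → [-14]
-7 → extends → [-14, -7]
-13 → replaces -7 → [-14, -13]
-4 → extends → [-14, -13, -4]
-13 → already a tail → [-14, -13, -4]
-15 → replaces -14 → [-15, -13, -4]
-19 → replaces -15 → [-19, -13, -4]
-14 → replaces -13 → [-19, -14, -4]
-6 → replaces -4 → [-19, -14, -6]
-12 → replaces -6 → [-19, -14, -12]
Three tails, so the longest strictly decreasing subsequence of the original has length 3.

3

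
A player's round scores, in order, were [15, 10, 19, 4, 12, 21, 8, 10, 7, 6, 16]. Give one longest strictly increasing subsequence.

4, 8, 10, 16

Patience tails give the LIS length; then backtrack through the dp parents:
15 → extends → [15]
10 → replaces 15 → [10]
19 → extends → [10, 19]
4 → replaces 10 → [4, 19]
12 → replaces 19 → [4, 12]
21 → extends → [4, 12, 21]
8 → replaces 12 → [4, 8, 21]
10 → replaces 21 → [4, 8, 10]
7 → replaces 8 → [4, 7, 10]
6 → replaces 7 → [4, 6, 10]
16 → extends → [4, 6, 10, 16]
Length 4; one witness is 4, 8, 10, 16.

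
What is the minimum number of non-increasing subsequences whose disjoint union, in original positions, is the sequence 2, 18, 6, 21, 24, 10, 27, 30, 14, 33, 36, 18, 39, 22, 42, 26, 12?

Place each on the leftmost legal pile:
2 → new pile 1 (tops now [2])
18 → new pile 2 (tops now [2, 18])
6 → pile 2 (tops now [2, 6])
21 → new pile 3 (tops now [2, 6, 21])
24 → new pile 4 (tops now [2, 6, 21, 24])
10 → pile 3 (tops now [2, 6, 10, 24])
27 → new pile 5 (tops now [2, 6, 10, 24, 27])
30 → new pile 6 (tops now [2, 6, 10, 24, 27, 30])
14 → pile 4 (tops now [2, 6, 10, 14, 27, 30])
33 → new pile 7 (tops now [2, 6, 10, 14, 27, 30, 33])
36 → new pile 8 (tops now [2, 6, 10, 14, 27, 30, 33, 36])
18 → pile 5 (tops now [2, 6, 10, 14, 18, 30, 33, 36])
39 → new pile 9 (tops now [2, 6, 10, 14, 18, 30, 33, 36, 39])
22 → pile 6 (tops now [2, 6, 10, 14, 18, 22, 33, 36, 39])
42 → new pile 10 (tops now [2, 6, 10, 14, 18, 22, 33, 36, 39, 42])
26 → pile 7 (tops now [2, 6, 10, 14, 18, 22, 26, 36, 39, 42])
12 → pile 4 (tops now [2, 6, 10, 12, 18, 22, 26, 36, 39, 42])
Ten piles.

10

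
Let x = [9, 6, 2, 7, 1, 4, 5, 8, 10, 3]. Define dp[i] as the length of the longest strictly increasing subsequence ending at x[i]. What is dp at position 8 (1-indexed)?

4

dp[i] = 1 + max{dp[j] : j<i, x[j]<x[i]} (or 1 if no such j):
i:      1  2  3  4  5  6  7  8  9 10
x[i]:   9  6  2  7  1  4  5  8 10  3
dp:     1  1  1  2  1  2  3  4  5  2
At index 8 the value is 4.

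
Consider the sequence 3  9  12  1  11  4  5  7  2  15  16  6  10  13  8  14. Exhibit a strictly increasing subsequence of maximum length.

3, 4, 5, 7, 10, 13, 14

Patience tails give the LIS length; then backtrack through the dp parents:
3 → extends → [3]
9 → extends → [3, 9]
12 → extends → [3, 9, 12]
1 → replaces 3 → [1, 9, 12]
11 → replaces 12 → [1, 9, 11]
4 → replaces 9 → [1, 4, 11]
5 → replaces 11 → [1, 4, 5]
7 → extends → [1, 4, 5, 7]
2 → replaces 4 → [1, 2, 5, 7]
15 → extends → [1, 2, 5, 7, 15]
16 → extends → [1, 2, 5, 7, 15, 16]
6 → replaces 7 → [1, 2, 5, 6, 15, 16]
10 → replaces 15 → [1, 2, 5, 6, 10, 16]
13 → replaces 16 → [1, 2, 5, 6, 10, 13]
8 → replaces 10 → [1, 2, 5, 6, 8, 13]
14 → extends → [1, 2, 5, 6, 8, 13, 14]
Length 7; one witness is 3, 4, 5, 7, 10, 13, 14.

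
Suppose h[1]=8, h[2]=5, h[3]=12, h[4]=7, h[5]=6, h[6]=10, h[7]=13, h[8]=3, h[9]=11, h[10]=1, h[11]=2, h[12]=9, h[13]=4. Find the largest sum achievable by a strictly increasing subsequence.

Let S[i] be the best sum of a strictly increasing subsequence ending at i:
i:      1  2  3  4  5  6  7  8  9 10 11 12 13
h[i]:   8  5 12  7  6 10 13  3 11  1  2  9  4
S:      8  5 20 12 11 22 35  3 33  1  3 21  7
Maximum is 35 (e.g. 5 + 7 + 10 + 13).

35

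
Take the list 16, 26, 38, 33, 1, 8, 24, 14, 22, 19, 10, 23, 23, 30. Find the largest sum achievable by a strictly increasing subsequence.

98

Let S[i] be the best sum of a strictly increasing subsequence ending at i:
i:      1  2  3  4  5  6  7  8  9 10 11 12 13 14
a[i]:  16 26 38 33  1  8 24 14 22 19 10 23 23 30
S:     16 42 80 75  1  9 40 23 45 42 19 68 68 98
Maximum is 98 (e.g. 1 + 8 + 14 + 22 + 23 + 30).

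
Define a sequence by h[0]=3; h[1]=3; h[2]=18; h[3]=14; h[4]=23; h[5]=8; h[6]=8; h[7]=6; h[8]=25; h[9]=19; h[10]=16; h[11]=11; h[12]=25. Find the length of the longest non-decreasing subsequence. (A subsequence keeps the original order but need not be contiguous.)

6

Let dp[i] be the length of the longest such subsequence ending at index i:
i:      0  1  2  3  4  5  6  7  8  9 10 11 12
h[i]:   3  3 18 14 23  8  8  6 25 19 16 11 25
dp:     1  2  3  3  4  3  4  3  5  5  5  5  6
Maximum dp value is 6.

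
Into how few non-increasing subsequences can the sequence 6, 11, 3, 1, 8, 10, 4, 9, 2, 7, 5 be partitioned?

3

Place each on the leftmost legal pile:
6 → new pile 1 (tops now [6])
11 → new pile 2 (tops now [6, 11])
3 → pile 1 (tops now [3, 11])
1 → pile 1 (tops now [1, 11])
8 → pile 2 (tops now [1, 8])
10 → new pile 3 (tops now [1, 8, 10])
4 → pile 2 (tops now [1, 4, 10])
9 → pile 3 (tops now [1, 4, 9])
2 → pile 2 (tops now [1, 2, 9])
7 → pile 3 (tops now [1, 2, 7])
5 → pile 3 (tops now [1, 2, 5])
Three piles.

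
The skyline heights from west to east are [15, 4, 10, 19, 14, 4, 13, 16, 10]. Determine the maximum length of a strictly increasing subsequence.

Track the smallest tail for each achievable length (strict):
15 → extends → [15]
4 → replaces 15 → [4]
10 → extends → [4, 10]
19 → extends → [4, 10, 19]
14 → replaces 19 → [4, 10, 14]
4 → already a tail → [4, 10, 14]
13 → replaces 14 → [4, 10, 13]
16 → extends → [4, 10, 13, 16]
10 → already a tail → [4, 10, 13, 16]
Four tails, so the longest strictly increasing subsequence has length 4 (e.g. 4, 10, 14, 16).

4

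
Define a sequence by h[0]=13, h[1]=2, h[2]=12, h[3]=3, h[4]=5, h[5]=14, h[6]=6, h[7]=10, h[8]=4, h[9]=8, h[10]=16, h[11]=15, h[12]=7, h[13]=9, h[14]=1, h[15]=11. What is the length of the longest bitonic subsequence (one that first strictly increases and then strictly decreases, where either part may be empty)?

9

inc[i] = longest strictly increasing subsequence ending at i; dec[i] = longest strictly decreasing subsequence starting at i:
i:      0  1  2  3  4  5  6  7  8  9 10 11 12 13 14 15
h[i]:  13  2 12  3  5 14  6 10  4  8 16 15  7  9  1 11
inc:    1  1  2  2  3  4  4  5  3  5  6  6  5  6  1  7
dec:    6  2  5  2  3  5  3  4  2  3  4  3  2  2  1  1
Best peak at i=10 (value 16): inc=6, dec=4, length 6+4−1 = 9.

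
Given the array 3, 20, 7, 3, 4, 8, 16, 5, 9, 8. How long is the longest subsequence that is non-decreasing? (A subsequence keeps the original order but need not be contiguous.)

Track the smallest tail for each achievable length (allowing ties):
3 → extends → [3]
20 → extends → [3, 20]
7 → replaces 20 → [3, 7]
3 → replaces 7 → [3, 3]
4 → extends → [3, 3, 4]
8 → extends → [3, 3, 4, 8]
16 → extends → [3, 3, 4, 8, 16]
5 → replaces 8 → [3, 3, 4, 5, 16]
9 → replaces 16 → [3, 3, 4, 5, 9]
8 → replaces 9 → [3, 3, 4, 5, 8]
Five tails, so the longest non-decreasing subsequence has length 5 (e.g. 3, 3, 4, 8, 16).

5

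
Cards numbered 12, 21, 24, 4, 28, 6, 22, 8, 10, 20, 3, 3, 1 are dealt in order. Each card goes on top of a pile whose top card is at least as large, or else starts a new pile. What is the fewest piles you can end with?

The minimum number of non-increasing subsequences covering a sequence equals the length of its longest strictly increasing subsequence.
LIS length is 5 (e.g. 4, 6, 8, 10, 20), so 5 piles are needed.

5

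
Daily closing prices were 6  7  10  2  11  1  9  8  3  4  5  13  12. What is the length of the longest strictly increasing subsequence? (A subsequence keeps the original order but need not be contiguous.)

5

Track the smallest tail for each achievable length (strict):
6 → extends → [6]
7 → extends → [6, 7]
10 → extends → [6, 7, 10]
2 → replaces 6 → [2, 7, 10]
11 → extends → [2, 7, 10, 11]
1 → replaces 2 → [1, 7, 10, 11]
9 → replaces 10 → [1, 7, 9, 11]
8 → replaces 9 → [1, 7, 8, 11]
3 → replaces 7 → [1, 3, 8, 11]
4 → replaces 8 → [1, 3, 4, 11]
5 → replaces 11 → [1, 3, 4, 5]
13 → extends → [1, 3, 4, 5, 13]
12 → replaces 13 → [1, 3, 4, 5, 12]
Five tails, so the longest strictly increasing subsequence has length 5 (e.g. 6, 7, 10, 11, 13).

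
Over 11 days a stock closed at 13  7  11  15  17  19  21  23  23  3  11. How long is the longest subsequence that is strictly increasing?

Track the smallest tail for each achievable length (strict):
13 → extends → [13]
7 → replaces 13 → [7]
11 → extends → [7, 11]
15 → extends → [7, 11, 15]
17 → extends → [7, 11, 15, 17]
19 → extends → [7, 11, 15, 17, 19]
21 → extends → [7, 11, 15, 17, 19, 21]
23 → extends → [7, 11, 15, 17, 19, 21, 23]
23 → already a tail → [7, 11, 15, 17, 19, 21, 23]
3 → replaces 7 → [3, 11, 15, 17, 19, 21, 23]
11 → already a tail → [3, 11, 15, 17, 19, 21, 23]
Seven tails, so the longest strictly increasing subsequence has length 7 (e.g. 7, 11, 15, 17, 19, 21, 23).

7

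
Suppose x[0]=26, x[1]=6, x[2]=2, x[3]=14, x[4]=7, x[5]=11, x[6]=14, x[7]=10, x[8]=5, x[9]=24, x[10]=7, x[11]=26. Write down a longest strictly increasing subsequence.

6, 7, 11, 14, 24, 26

Patience tails give the LIS length; then backtrack through the dp parents:
26 → extends → [26]
6 → replaces 26 → [6]
2 → replaces 6 → [2]
14 → extends → [2, 14]
7 → replaces 14 → [2, 7]
11 → extends → [2, 7, 11]
14 → extends → [2, 7, 11, 14]
10 → replaces 11 → [2, 7, 10, 14]
5 → replaces 7 → [2, 5, 10, 14]
24 → extends → [2, 5, 10, 14, 24]
7 → replaces 10 → [2, 5, 7, 14, 24]
26 → extends → [2, 5, 7, 14, 24, 26]
Length 6; one witness is 6, 7, 11, 14, 24, 26.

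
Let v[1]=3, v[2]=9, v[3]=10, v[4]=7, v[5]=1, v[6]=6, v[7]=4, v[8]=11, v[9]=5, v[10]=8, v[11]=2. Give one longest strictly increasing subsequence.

Patience tails give the LIS length; then backtrack through the dp parents:
3 → extends → [3]
9 → extends → [3, 9]
10 → extends → [3, 9, 10]
7 → replaces 9 → [3, 7, 10]
1 → replaces 3 → [1, 7, 10]
6 → replaces 7 → [1, 6, 10]
4 → replaces 6 → [1, 4, 10]
11 → extends → [1, 4, 10, 11]
5 → replaces 10 → [1, 4, 5, 11]
8 → replaces 11 → [1, 4, 5, 8]
2 → replaces 4 → [1, 2, 5, 8]
Length 4; one witness is 3, 9, 10, 11.

3, 9, 10, 11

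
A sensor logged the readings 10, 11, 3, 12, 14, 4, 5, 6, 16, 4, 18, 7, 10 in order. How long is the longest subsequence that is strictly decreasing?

Negate each value so 'decreasing' becomes 'increasing', then run patience tails on the negated sequence:
-10 → extends → [-10]
-11 → replaces -10 → [-11]
-3 → extends → [-11, -3]
-12 → replaces -11 → [-12, -3]
-14 → replaces -12 → [-14, -3]
-4 → replaces -3 → [-14, -4]
-5 → replaces -4 → [-14, -5]
-6 → replaces -5 → [-14, -6]
-16 → replaces -14 → [-16, -6]
-4 → extends → [-16, -6, -4]
-18 → replaces -16 → [-18, -6, -4]
-7 → replaces -6 → [-18, -7, -4]
-10 → replaces -7 → [-18, -10, -4]
Three tails, so the longest strictly decreasing subsequence of the original has length 3.

3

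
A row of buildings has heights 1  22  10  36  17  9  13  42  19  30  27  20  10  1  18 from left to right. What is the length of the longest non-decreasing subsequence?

5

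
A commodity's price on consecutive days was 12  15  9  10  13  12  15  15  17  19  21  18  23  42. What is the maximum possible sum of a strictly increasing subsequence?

169

Let S[i] be the best sum of a strictly increasing subsequence ending at i:
i:       1   2   3   4   5   6   7   8   9  10  11  12  13  14
a[i]:   12  15   9  10  13  12  15  15  17  19  21  18  23  42
S:      12  27   9  19  32  31  47  47  64  83 104  82 127 169
Maximum is 169 (e.g. 9 + 10 + 13 + 15 + 17 + 19 + 21 + 23 + 42).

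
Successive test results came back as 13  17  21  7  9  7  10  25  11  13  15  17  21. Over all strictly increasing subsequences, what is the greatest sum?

103

Let S[i] be the best sum of a strictly increasing subsequence ending at i:
i:       1   2   3   4   5   6   7   8   9  10  11  12  13
a[i]:   13  17  21   7   9   7  10  25  11  13  15  17  21
S:      13  30  51   7  16   7  26  76  37  50  65  82 103
Maximum is 103 (e.g. 7 + 9 + 10 + 11 + 13 + 15 + 17 + 21).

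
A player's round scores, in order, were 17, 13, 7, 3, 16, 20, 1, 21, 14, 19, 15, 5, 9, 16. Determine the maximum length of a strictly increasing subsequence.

4

Track the smallest tail for each achievable length (strict):
17 → extends → [17]
13 → replaces 17 → [13]
7 → replaces 13 → [7]
3 → replaces 7 → [3]
16 → extends → [3, 16]
20 → extends → [3, 16, 20]
1 → replaces 3 → [1, 16, 20]
21 → extends → [1, 16, 20, 21]
14 → replaces 16 → [1, 14, 20, 21]
19 → replaces 20 → [1, 14, 19, 21]
15 → replaces 19 → [1, 14, 15, 21]
5 → replaces 14 → [1, 5, 15, 21]
9 → replaces 15 → [1, 5, 9, 21]
16 → replaces 21 → [1, 5, 9, 16]
Four tails, so the longest strictly increasing subsequence has length 4 (e.g. 13, 16, 20, 21).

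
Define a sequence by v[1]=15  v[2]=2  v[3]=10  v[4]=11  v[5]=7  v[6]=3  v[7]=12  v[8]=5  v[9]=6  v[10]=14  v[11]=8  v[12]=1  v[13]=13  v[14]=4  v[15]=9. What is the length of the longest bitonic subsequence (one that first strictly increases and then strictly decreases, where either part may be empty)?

7

inc[i] = longest strictly increasing subsequence ending at i; dec[i] = longest strictly decreasing subsequence starting at i:
i:      1  2  3  4  5  6  7  8  9 10 11 12 13 14 15
v[i]:  15  2 10 11  7  3 12  5  6 14  8  1 13  4  9
inc:    1  1  2  3  2  2  4  3  4  5  5  1  6  3  6
dec:    5  2  4  4  3  2  3  2  2  3  2  1  2  1  1
Best peak at i=10 (value 14): inc=5, dec=3, length 5+3−1 = 7.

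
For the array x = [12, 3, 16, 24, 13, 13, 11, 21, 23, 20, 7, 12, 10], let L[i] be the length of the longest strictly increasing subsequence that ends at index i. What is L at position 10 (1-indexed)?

dp[i] = 1 + max{dp[j] : j<i, x[j]<x[i]} (or 1 if no such j):
i:      1  2  3  4  5  6  7  8  9 10 11 12 13
x[i]:  12  3 16 24 13 13 11 21 23 20  7 12 10
dp:     1  1  2  3  2  2  2  3  4  3  2  3  3
At index 10 the value is 3.

3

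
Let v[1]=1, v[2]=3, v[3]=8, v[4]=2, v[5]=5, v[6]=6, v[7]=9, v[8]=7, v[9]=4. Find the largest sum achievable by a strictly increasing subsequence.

24

Let S[i] be the best sum of a strictly increasing subsequence ending at i:
i:      1  2  3  4  5  6  7  8  9
v[i]:   1  3  8  2  5  6  9  7  4
S:      1  4 12  3  9 15 24 22  8
Maximum is 24 (e.g. 1 + 3 + 5 + 6 + 9).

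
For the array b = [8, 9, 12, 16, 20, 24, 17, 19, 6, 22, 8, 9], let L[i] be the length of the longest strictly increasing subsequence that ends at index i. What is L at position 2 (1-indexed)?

dp[i] = 1 + max{dp[j] : j<i, b[j]<b[i]} (or 1 if no such j):
i:      1  2  3  4  5  6  7  8  9 10 11 12
b[i]:   8  9 12 16 20 24 17 19  6 22  8  9
dp:     1  2  3  4  5  6  5  6  1  7  2  3
At index 2 the value is 2.

2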